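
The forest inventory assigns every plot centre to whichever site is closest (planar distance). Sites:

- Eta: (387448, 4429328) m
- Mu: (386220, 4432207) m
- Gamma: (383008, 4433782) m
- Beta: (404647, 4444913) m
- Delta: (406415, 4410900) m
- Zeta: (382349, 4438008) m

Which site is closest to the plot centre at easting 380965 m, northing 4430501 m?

Squared distances to each site:
Eta: 43405218.000; Mu: 30525461.000; Gamma: 14938810.000; Beta: 768542868.000; Delta: 1031901701.000; Zeta: 58270505.000.
Minimum at Gamma.

Gamma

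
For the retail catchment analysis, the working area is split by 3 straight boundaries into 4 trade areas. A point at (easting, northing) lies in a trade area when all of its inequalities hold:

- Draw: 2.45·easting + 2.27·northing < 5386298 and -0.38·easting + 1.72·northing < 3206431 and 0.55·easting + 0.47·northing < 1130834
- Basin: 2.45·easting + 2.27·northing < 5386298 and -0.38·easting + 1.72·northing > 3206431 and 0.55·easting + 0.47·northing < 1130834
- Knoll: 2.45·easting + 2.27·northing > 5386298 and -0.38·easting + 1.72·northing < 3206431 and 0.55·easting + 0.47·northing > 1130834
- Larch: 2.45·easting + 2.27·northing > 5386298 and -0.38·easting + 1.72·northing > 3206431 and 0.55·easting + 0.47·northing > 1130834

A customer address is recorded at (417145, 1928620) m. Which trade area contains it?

2.45·417145 + 2.27·1928620 = 5399972.650, which is > 5386298
-0.38·417145 + 1.72·1928620 = 3158711.300, which is < 3206431
0.55·417145 + 0.47·1928620 = 1135881.150, which is > 1130834
This sign pattern matches Knoll.

Knoll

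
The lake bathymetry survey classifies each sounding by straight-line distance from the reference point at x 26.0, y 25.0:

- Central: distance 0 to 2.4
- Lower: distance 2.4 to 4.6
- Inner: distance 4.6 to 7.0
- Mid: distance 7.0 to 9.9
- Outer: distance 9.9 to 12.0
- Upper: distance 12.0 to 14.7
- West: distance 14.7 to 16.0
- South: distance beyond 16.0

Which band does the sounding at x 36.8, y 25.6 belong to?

Outer

Distance = √((36.8−26.0)² + (25.6−25.0)²) = √(116.640 + 0.360) = 10.817.
9.9 ≤ 10.817 < 12.0 → Outer.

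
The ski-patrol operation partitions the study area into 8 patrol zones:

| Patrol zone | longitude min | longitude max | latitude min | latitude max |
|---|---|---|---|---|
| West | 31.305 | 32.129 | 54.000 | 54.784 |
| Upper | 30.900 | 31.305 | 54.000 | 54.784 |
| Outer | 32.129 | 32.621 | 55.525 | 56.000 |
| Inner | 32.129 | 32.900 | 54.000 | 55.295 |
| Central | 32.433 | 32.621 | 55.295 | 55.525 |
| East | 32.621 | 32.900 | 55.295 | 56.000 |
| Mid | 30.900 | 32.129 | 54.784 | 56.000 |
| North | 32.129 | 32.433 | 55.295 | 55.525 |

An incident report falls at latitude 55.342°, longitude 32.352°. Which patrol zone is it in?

North

The point has longitude = 32.352 and latitude = 55.342.
Only North satisfies 32.129 ≤ longitude ≤ 32.433 and 55.295 ≤ latitude ≤ 55.525.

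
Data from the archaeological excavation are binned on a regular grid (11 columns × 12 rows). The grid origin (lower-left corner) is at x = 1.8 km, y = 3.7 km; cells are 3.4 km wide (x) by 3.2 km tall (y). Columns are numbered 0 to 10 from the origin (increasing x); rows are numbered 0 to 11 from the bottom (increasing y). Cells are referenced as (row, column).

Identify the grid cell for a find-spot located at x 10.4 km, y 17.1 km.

(4, 2)

Column index: ⌊(10.4 − 1.8) / 3.4⌋ = ⌊2.529⌋ = 2
Row offset from origin: ⌊(17.1 − 3.7) / 3.2⌋ = ⌊4.188⌋ = 4 → row 4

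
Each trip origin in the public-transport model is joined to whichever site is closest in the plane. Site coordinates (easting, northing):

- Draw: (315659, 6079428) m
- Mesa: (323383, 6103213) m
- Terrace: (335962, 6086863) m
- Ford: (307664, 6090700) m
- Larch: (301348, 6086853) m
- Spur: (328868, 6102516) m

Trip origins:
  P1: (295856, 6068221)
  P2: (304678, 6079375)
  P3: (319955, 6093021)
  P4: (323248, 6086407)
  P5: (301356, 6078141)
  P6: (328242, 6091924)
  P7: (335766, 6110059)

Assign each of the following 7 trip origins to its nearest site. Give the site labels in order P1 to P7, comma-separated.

Larch, Larch, Mesa, Draw, Larch, Terrace, Spur

P1 → Larch (d²=377313488.00)
P2 → Larch (d²=67009384.00)
P3 → Mesa (d²=115628048.00)
P4 → Draw (d²=106299362.00)
P5 → Larch (d²=75899008.00)
P6 → Terrace (d²=85212121.00)
P7 → Spur (d²=104479253.00)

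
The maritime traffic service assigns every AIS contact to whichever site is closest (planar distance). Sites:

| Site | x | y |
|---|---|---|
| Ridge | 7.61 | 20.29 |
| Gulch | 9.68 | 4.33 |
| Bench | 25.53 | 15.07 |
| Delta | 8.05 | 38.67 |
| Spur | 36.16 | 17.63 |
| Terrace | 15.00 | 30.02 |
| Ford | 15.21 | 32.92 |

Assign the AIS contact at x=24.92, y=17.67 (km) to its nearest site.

Squared distances to each site:
Ridge: 306.501; Gulch: 410.213; Bench: 7.132; Delta: 725.597; Spur: 126.339; Terrace: 250.929; Ford: 326.847.
Minimum at Bench.

Bench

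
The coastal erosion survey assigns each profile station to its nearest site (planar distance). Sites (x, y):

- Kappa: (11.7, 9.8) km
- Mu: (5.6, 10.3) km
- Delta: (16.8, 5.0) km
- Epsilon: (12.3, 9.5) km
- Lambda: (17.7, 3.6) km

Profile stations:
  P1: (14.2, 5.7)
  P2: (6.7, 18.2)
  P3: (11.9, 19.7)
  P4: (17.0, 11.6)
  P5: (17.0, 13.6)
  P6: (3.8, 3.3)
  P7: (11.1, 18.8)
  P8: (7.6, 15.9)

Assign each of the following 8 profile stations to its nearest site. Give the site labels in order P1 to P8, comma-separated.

P1 → Delta (d²=7.25)
P2 → Mu (d²=63.62)
P3 → Kappa (d²=98.05)
P4 → Epsilon (d²=26.50)
P5 → Epsilon (d²=38.90)
P6 → Mu (d²=52.24)
P7 → Kappa (d²=81.36)
P8 → Mu (d²=35.36)

Delta, Mu, Kappa, Epsilon, Epsilon, Mu, Kappa, Mu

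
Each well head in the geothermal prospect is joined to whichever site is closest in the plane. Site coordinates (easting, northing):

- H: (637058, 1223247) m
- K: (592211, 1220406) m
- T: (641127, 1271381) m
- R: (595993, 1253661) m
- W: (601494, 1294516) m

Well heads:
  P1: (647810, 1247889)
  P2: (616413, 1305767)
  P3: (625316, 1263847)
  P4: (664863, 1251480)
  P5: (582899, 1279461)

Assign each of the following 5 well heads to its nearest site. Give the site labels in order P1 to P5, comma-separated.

P1 → T (d²=596536553.00)
P2 → W (d²=349161562.00)
P3 → T (d²=306748877.00)
P4 → T (d²=959447497.00)
P5 → W (d²=572427050.00)

T, W, T, T, W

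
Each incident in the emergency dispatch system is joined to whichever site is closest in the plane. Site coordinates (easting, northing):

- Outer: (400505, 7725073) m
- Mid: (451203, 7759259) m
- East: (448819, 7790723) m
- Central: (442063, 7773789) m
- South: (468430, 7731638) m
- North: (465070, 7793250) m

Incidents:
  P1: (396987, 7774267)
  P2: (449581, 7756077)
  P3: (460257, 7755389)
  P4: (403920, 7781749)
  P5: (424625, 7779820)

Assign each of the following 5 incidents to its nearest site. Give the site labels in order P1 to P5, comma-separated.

Central, Mid, Mid, Central, Central

P1 → Central (d²=2032074260.00)
P2 → Mid (d²=12756008.00)
P3 → Mid (d²=96951816.00)
P4 → Central (d²=1518250049.00)
P5 → Central (d²=340456805.00)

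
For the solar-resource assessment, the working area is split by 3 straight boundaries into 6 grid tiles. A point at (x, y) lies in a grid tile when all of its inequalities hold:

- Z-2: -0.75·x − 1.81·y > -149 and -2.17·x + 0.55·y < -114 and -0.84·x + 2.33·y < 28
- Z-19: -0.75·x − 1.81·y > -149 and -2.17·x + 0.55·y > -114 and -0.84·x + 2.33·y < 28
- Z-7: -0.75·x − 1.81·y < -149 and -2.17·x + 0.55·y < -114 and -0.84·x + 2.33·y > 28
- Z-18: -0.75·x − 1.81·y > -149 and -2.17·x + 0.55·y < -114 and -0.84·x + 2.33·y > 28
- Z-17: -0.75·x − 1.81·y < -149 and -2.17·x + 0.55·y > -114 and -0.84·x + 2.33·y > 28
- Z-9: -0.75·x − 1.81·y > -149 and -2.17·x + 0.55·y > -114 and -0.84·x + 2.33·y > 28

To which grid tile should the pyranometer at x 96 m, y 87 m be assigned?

Z-7

-0.75·96 − 1.81·87 = -229.470, which is < -149
-2.17·96 + 0.55·87 = -160.470, which is < -114
-0.84·96 + 2.33·87 = 122.070, which is > 28
This sign pattern matches Z-7.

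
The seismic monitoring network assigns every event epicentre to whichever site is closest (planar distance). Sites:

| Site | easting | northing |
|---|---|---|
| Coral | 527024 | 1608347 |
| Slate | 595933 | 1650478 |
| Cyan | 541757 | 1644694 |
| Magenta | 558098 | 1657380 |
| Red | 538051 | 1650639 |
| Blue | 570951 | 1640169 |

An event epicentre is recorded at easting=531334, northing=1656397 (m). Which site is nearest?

Red

Squared distances to each site:
Coral: 2327378600.000; Slate: 4208065362.000; Cyan: 245599138.000; Magenta: 717277985.000; Red: 78272653.000; Blue: 1832854673.000.
Minimum at Red.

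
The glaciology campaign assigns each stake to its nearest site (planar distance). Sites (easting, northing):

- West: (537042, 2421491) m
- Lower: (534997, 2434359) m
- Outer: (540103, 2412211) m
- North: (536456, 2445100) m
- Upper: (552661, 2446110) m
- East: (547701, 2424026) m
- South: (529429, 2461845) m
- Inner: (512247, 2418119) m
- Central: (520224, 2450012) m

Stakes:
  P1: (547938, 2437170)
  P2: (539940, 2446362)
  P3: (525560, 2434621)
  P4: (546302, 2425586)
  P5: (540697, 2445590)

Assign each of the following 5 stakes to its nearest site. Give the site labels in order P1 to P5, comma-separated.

Upper, North, Lower, East, North

P1 → Upper (d²=102230329.00)
P2 → North (d²=13730900.00)
P3 → Lower (d²=89125613.00)
P4 → East (d²=4390801.00)
P5 → North (d²=18226181.00)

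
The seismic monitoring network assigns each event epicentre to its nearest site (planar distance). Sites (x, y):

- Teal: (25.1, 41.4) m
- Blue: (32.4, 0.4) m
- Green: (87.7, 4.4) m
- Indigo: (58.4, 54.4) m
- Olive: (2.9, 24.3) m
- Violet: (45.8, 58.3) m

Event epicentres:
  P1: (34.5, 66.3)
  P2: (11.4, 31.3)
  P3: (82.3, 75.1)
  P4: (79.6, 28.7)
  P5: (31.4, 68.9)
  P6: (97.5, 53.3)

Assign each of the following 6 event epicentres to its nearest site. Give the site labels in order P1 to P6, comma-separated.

Violet, Olive, Indigo, Green, Violet, Indigo

P1 → Violet (d²=191.69)
P2 → Olive (d²=121.25)
P3 → Indigo (d²=999.70)
P4 → Green (d²=656.10)
P5 → Violet (d²=319.72)
P6 → Indigo (d²=1530.02)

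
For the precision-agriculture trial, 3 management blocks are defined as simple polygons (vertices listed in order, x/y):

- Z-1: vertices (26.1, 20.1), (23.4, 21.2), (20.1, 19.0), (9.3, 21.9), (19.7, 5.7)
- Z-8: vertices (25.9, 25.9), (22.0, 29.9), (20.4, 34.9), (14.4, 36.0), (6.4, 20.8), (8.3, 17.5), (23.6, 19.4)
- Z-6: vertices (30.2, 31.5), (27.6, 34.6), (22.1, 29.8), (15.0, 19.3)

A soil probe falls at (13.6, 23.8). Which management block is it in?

Z-8

Cast a ray rightward from (13.6, 23.8). For each polygon, the edges (by vertex number in listed order) whose endpoints lie on opposite sides of y = 23.8, where each meets that height, and whether that is right or left of the point:
Z-1: no edge straddles that height → 0 crossings.
Z-8: 4–5 at x≈7.98 (left), 7–1 at x≈25.16 (right) → 1 crossing.
Z-6: 3–4 at x≈18.04 (right), 4–1 at x≈20.61 (right) → 2 crossings.
Only Z-8 has an odd count, so the point is inside Z-8.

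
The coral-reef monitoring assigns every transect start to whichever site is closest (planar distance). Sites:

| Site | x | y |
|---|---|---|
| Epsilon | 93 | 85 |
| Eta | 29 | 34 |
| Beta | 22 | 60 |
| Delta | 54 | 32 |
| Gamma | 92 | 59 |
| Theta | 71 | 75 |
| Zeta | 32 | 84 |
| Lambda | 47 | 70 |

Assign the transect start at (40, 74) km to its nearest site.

Squared distances to each site:
Epsilon: 2930.000; Eta: 1721.000; Beta: 520.000; Delta: 1960.000; Gamma: 2929.000; Theta: 962.000; Zeta: 164.000; Lambda: 65.000.
Minimum at Lambda.

Lambda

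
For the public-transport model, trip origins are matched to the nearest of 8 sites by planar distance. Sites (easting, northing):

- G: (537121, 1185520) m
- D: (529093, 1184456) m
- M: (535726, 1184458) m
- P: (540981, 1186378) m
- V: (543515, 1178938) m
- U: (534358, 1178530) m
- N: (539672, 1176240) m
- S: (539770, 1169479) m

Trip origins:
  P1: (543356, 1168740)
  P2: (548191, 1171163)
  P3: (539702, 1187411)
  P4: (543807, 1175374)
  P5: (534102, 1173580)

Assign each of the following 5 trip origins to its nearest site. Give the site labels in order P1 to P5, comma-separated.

S, S, P, V, U

P1 → S (d²=13405517.00)
P2 → S (d²=73749097.00)
P3 → P (d²=2702930.00)
P4 → V (d²=12787360.00)
P5 → U (d²=24568036.00)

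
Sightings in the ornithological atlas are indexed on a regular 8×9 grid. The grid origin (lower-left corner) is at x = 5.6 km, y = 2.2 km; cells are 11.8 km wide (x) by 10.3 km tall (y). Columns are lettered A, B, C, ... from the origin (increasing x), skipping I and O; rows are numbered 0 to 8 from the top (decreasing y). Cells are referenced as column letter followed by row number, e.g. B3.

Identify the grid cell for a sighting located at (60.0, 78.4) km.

Column index: ⌊(60.0 − 5.6) / 11.8⌋ = ⌊4.610⌋ = 4 → column E
Row offset from origin: ⌊(78.4 − 2.2) / 10.3⌋ = ⌊7.398⌋ = 7 → row 1 (counted from top)

E1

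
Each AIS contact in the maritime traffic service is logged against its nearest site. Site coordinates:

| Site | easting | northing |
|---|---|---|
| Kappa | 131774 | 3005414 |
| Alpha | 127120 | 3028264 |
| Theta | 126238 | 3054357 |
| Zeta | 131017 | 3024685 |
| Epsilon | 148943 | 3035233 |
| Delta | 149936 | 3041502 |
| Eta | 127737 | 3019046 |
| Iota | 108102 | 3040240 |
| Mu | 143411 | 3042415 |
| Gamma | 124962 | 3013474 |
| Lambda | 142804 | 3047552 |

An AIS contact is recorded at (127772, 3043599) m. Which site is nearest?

Theta

Squared distances to each site:
Kappa: 1474110229.000; Alpha: 235587329.000; Theta: 118087720.000; Zeta: 368269421.000; Epsilon: 518201197.000; Delta: 495640305.000; Eta: 602851034.000; Iota: 398191781.000; Mu: 245980177.000; Gamma: 915411725.000; Lambda: 241587233.000.
Minimum at Theta.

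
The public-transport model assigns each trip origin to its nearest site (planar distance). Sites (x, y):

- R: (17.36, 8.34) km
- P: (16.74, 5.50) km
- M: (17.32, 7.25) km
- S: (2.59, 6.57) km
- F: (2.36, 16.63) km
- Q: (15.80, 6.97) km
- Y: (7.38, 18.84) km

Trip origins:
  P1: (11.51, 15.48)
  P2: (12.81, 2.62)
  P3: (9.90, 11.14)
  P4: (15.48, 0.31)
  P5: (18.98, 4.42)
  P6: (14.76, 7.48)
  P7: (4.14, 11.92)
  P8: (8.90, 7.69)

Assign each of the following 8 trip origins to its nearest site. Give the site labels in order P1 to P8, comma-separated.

P1 → Y (d²=28.35)
P2 → P (d²=23.74)
P3 → Q (d²=52.20)
P4 → P (d²=28.52)
P5 → P (d²=6.18)
P6 → Q (d²=1.34)
P7 → F (d²=25.35)
P8 → S (d²=41.07)

Y, P, Q, P, P, Q, F, S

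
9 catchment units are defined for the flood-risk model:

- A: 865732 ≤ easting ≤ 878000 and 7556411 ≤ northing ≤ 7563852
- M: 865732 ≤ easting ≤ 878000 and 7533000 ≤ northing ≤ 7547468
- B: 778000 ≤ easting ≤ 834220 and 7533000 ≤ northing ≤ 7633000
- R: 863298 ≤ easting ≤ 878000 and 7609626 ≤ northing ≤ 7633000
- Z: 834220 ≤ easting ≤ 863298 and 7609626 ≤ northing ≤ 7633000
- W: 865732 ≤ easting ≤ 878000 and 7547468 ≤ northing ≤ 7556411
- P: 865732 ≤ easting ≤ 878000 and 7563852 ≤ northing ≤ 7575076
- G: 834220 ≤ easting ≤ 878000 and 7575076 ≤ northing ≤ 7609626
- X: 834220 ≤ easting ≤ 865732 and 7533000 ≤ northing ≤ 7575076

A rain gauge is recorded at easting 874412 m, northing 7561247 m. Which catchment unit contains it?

A

The point has easting = 874412 and northing = 7561247.
Only A satisfies 865732 ≤ easting ≤ 878000 and 7556411 ≤ northing ≤ 7563852.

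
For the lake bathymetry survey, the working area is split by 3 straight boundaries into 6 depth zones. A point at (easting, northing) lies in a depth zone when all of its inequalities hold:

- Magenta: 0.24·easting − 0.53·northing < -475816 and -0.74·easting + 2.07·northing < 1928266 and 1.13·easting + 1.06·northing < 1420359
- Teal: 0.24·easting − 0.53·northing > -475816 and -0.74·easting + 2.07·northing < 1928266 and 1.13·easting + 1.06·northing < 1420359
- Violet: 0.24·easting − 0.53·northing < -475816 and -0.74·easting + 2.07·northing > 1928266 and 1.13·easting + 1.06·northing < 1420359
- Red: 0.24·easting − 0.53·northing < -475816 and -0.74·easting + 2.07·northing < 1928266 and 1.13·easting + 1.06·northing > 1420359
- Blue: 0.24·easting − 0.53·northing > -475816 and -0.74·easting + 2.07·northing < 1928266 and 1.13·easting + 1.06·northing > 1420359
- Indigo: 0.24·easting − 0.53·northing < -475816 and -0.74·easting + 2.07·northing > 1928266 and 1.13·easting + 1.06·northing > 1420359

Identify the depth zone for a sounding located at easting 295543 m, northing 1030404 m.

Blue

0.24·295543 − 0.53·1030404 = -475183.800, which is > -475816
-0.74·295543 + 2.07·1030404 = 1914234.460, which is < 1928266
1.13·295543 + 1.06·1030404 = 1426191.830, which is > 1420359
This sign pattern matches Blue.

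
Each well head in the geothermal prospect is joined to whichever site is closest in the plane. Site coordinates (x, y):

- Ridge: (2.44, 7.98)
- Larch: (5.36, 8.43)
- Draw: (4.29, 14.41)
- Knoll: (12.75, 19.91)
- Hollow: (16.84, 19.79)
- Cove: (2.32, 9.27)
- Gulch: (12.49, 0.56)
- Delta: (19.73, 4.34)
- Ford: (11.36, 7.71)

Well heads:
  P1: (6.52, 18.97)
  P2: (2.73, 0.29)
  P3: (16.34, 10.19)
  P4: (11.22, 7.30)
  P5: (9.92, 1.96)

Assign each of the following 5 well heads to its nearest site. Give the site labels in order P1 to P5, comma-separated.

P1 → Draw (d²=25.77)
P2 → Ridge (d²=59.22)
P3 → Ford (d²=30.95)
P4 → Ford (d²=0.19)
P5 → Gulch (d²=8.56)

Draw, Ridge, Ford, Ford, Gulch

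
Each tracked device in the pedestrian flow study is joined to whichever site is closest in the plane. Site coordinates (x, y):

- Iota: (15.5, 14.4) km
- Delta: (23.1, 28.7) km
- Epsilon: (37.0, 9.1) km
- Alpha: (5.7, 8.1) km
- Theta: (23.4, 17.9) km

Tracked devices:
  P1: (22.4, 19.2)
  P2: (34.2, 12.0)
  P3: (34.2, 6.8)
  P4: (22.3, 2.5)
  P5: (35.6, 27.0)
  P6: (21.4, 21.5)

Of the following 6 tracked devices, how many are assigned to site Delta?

P1 → Theta
P2 → Epsilon
P3 → Epsilon
P4 → Iota
P5 → Delta
P6 → Theta
1 of the 6 goes to Delta.

1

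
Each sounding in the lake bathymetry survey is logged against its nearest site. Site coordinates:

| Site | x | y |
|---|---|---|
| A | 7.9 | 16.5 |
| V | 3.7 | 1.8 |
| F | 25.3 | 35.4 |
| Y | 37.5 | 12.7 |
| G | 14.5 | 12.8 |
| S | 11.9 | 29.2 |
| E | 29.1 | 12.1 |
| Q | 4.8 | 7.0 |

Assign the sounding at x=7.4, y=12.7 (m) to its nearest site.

A

Squared distances to each site:
A: 14.690; V: 132.500; F: 835.700; Y: 906.010; G: 50.420; S: 292.500; E: 471.250; Q: 39.250.
Minimum at A.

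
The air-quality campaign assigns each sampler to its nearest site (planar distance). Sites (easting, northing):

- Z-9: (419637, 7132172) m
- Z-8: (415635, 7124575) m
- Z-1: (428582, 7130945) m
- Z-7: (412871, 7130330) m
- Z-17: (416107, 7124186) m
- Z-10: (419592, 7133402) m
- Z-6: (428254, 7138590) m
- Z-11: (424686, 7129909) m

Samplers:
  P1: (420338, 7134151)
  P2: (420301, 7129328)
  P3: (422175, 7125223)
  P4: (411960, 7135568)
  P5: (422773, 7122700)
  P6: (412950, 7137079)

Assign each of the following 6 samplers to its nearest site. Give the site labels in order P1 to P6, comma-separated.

P1 → Z-10 (d²=1117517.00)
P2 → Z-9 (d²=8529232.00)
P3 → Z-11 (d²=28263717.00)
P4 → Z-7 (d²=28266565.00)
P5 → Z-17 (d²=46643752.00)
P6 → Z-7 (d²=45555242.00)

Z-10, Z-9, Z-11, Z-7, Z-17, Z-7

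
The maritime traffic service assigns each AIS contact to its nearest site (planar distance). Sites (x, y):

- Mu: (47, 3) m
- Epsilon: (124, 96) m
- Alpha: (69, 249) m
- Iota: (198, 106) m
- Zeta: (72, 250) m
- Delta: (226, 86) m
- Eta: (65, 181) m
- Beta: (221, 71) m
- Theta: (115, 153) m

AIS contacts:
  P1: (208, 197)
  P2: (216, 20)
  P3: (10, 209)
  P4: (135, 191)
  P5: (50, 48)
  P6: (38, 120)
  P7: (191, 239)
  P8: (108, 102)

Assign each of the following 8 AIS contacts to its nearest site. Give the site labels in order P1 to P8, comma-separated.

Iota, Beta, Eta, Theta, Mu, Eta, Theta, Epsilon

P1 → Iota (d²=8381.00)
P2 → Beta (d²=2626.00)
P3 → Eta (d²=3809.00)
P4 → Theta (d²=1844.00)
P5 → Mu (d²=2034.00)
P6 → Eta (d²=4450.00)
P7 → Theta (d²=13172.00)
P8 → Epsilon (d²=292.00)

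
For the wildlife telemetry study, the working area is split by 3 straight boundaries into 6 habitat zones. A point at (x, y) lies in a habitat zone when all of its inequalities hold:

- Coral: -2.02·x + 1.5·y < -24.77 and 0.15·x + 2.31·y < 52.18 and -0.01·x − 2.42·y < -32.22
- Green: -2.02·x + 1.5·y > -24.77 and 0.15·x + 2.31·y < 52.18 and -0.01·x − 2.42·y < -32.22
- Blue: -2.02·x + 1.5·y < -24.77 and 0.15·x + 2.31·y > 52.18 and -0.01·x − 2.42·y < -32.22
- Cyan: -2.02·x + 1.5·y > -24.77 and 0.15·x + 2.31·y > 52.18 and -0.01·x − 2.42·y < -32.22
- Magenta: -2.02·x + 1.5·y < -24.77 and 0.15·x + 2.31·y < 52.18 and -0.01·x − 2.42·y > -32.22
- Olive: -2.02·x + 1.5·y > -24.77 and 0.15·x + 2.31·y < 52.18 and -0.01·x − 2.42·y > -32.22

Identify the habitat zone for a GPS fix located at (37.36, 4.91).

Magenta

-2.02·37.36 + 1.5·4.91 = -68.102, which is < -24.77
0.15·37.36 + 2.31·4.91 = 16.946, which is < 52.18
-0.01·37.36 − 2.42·4.91 = -12.256, which is > -32.22
This sign pattern matches Magenta.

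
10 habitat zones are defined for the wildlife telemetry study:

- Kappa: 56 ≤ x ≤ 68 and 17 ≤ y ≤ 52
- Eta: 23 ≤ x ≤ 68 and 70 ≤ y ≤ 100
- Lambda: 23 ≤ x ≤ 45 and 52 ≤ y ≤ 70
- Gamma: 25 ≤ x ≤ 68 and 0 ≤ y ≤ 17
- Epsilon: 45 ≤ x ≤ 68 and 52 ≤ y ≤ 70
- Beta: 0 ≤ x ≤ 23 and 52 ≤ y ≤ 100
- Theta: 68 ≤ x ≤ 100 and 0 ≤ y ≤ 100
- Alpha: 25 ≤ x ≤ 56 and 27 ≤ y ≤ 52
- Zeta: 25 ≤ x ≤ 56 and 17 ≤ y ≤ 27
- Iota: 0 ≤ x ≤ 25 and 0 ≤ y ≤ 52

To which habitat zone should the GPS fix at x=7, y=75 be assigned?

Beta

The point has x = 7 and y = 75.
Only Beta satisfies 0 ≤ x ≤ 23 and 52 ≤ y ≤ 100.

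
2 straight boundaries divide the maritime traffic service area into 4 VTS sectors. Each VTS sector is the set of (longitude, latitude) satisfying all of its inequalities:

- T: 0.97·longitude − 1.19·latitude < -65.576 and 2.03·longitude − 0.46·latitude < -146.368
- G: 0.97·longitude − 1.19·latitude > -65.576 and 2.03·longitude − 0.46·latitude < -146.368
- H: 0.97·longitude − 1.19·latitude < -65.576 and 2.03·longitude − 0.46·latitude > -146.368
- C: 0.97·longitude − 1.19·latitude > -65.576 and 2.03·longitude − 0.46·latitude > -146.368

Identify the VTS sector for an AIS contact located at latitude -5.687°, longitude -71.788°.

C

0.97·-71.788 − 1.19·-5.687 = -62.867, which is > -65.576
2.03·-71.788 − 0.46·-5.687 = -143.114, which is > -146.368
This sign pattern matches C.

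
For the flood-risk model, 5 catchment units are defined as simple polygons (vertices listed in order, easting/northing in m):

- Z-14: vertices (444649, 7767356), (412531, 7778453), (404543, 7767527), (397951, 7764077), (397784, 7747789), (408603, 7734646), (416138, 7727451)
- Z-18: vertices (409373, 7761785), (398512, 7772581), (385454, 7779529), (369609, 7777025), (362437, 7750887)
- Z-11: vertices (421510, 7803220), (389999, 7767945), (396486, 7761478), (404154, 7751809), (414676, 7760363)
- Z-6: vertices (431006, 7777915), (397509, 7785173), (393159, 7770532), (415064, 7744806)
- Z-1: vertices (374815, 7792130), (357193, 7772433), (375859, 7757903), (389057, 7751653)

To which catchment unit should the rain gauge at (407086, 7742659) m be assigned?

Cast a ray rightward from (407086, 7742659). For each polygon, the edges (by vertex number in listed order) whose endpoints lie on opposite sides of northing = 7742659, where each meets that height, and whether that is right or left of the point:
Z-14: 5–6 at easting≈402006.9 (left), 7–1 at easting≈427003.7 (right) → 1 crossing.
Z-18: no edge straddles that height → 0 crossings.
Z-11: no edge straddles that height → 0 crossings.
Z-6: no edge straddles that height → 0 crossings.
Z-1: no edge straddles that height → 0 crossings.
Only Z-14 has an odd count, so the point is inside Z-14.

Z-14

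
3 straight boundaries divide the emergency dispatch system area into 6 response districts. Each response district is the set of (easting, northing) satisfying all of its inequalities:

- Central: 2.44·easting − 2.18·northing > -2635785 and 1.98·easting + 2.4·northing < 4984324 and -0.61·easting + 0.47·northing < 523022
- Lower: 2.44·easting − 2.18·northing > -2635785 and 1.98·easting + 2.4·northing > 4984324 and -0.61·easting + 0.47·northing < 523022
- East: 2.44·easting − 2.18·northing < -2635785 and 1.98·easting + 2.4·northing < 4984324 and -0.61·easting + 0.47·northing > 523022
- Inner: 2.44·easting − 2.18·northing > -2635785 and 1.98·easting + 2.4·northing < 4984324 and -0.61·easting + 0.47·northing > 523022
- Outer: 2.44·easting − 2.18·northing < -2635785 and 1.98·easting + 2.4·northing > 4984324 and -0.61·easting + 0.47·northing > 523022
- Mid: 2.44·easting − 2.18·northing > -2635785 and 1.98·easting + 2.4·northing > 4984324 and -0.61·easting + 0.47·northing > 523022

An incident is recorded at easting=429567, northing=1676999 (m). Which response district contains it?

2.44·429567 − 2.18·1676999 = -2607714.340, which is > -2635785
1.98·429567 + 2.4·1676999 = 4875340.260, which is < 4984324
-0.61·429567 + 0.47·1676999 = 526153.660, which is > 523022
This sign pattern matches Inner.

Inner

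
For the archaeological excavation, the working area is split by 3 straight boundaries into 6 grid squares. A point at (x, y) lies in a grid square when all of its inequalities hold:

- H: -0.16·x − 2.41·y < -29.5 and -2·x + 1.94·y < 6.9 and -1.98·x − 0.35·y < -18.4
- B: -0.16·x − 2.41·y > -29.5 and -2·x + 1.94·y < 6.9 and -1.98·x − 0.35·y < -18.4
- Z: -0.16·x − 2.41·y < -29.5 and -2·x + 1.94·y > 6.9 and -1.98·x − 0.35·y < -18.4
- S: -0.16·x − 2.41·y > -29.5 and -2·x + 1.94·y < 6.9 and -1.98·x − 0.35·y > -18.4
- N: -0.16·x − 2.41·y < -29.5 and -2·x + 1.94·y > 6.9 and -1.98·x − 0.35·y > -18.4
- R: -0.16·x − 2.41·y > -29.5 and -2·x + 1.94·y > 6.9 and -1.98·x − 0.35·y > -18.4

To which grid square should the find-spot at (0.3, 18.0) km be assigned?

N

-0.16·0.3 − 2.41·18.0 = -43.428, which is < -29.5
-2·0.3 + 1.94·18.0 = 34.320, which is > 6.9
-1.98·0.3 − 0.35·18.0 = -6.894, which is > -18.4
This sign pattern matches N.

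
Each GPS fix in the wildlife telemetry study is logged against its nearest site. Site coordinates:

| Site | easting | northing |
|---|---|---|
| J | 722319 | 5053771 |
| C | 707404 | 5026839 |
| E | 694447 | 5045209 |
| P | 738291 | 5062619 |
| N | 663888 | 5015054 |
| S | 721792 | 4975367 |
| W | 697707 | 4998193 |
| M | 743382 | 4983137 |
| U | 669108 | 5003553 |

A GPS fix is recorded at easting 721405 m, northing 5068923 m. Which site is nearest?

J

Squared distances to each site:
J: 230418500.000; C: 1967091057.000; E: 1289087560.000; P: 324877412.000; N: 6210074450.000; S: 8752874905.000; W: 5564328104.000; M: 7842226325.000; U: 7008213109.000.
Minimum at J.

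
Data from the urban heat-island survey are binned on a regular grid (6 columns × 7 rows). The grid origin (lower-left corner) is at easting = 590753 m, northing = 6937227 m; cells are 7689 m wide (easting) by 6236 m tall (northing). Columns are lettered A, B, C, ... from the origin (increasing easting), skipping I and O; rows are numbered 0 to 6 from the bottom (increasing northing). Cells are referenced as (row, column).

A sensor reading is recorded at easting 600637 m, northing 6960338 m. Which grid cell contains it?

(3, B)

Column index: ⌊(600637 − 590753) / 7689⌋ = ⌊1.285⌋ = 1 → column B
Row offset from origin: ⌊(6960338 − 6937227) / 6236⌋ = ⌊3.706⌋ = 3 → row 3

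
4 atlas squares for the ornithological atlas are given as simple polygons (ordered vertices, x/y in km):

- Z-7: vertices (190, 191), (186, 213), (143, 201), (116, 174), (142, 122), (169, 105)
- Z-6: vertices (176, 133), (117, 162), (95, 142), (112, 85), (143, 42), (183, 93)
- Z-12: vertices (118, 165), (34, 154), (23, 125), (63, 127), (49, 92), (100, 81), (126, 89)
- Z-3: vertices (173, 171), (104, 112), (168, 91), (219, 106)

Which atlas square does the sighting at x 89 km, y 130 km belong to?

Cast a ray rightward from (89, 130). For each polygon, the edges (by vertex number in listed order) whose endpoints lie on opposite sides of y = 130, where each meets that height, and whether that is right or left of the point:
Z-7: 4–5 at x≈138.0 (right), 6–1 at x≈175.1 (right) → 2 crossings.
Z-6: 3–4 at x≈98.6 (right), 6–1 at x≈176.5 (right) → 2 crossings.
Z-12: 2–3 at x≈24.9 (left), 7–1 at x≈121.7 (right) → 1 crossing.
Z-3: 1–2 at x≈125.1 (right), 4–1 at x≈202.0 (right) → 2 crossings.
Only Z-12 has an odd count, so the point is inside Z-12.

Z-12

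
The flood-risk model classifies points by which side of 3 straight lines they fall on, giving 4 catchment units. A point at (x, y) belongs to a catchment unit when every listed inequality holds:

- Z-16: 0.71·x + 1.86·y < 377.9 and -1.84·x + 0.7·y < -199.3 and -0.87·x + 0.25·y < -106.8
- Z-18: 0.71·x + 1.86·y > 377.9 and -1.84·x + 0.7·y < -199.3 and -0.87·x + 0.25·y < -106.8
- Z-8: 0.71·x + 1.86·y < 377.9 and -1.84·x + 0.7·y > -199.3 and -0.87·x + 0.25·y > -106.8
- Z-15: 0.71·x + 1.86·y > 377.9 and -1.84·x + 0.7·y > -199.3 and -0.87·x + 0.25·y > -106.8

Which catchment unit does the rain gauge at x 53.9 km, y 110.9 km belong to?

Z-8

0.71·53.9 + 1.86·110.9 = 244.543, which is < 377.9
-1.84·53.9 + 0.7·110.9 = -21.546, which is > -199.3
-0.87·53.9 + 0.25·110.9 = -19.168, which is > -106.8
This sign pattern matches Z-8.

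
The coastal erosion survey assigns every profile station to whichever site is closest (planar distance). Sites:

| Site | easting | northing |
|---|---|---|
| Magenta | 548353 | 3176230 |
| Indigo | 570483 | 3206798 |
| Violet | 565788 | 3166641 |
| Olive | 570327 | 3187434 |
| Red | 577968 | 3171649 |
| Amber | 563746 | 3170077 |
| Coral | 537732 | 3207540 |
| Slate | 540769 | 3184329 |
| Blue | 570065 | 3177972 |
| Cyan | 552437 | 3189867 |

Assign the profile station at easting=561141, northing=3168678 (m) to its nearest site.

Squared distances to each site:
Magenta: 220565648.000; Indigo: 1540407364.000; Violet: 25743978.000; Olive: 436170132.000; Red: 291974770.000; Amber: 8743226.000; Coral: 2058236325.000; Slate: 659972185.000; Blue: 166016212.000; Cyan: 524733337.000.
Minimum at Amber.

Amber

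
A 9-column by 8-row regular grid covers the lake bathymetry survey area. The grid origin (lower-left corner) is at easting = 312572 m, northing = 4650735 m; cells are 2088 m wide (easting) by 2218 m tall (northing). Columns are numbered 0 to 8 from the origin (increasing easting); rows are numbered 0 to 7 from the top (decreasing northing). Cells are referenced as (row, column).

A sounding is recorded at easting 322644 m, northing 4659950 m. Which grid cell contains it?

(3, 4)

Column index: ⌊(322644 − 312572) / 2088⌋ = ⌊4.824⌋ = 4
Row offset from origin: ⌊(4659950 − 4650735) / 2218⌋ = ⌊4.155⌋ = 4 → row 3 (counted from top)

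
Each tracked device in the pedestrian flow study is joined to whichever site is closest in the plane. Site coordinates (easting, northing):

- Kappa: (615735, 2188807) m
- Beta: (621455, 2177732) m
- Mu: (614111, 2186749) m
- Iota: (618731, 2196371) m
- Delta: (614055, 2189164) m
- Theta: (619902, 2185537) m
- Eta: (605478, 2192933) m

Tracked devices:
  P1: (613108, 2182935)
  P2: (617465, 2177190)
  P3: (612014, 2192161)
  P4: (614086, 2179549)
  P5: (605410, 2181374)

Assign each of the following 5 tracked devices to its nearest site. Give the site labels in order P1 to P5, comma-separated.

P1 → Mu (d²=15552605.00)
P2 → Beta (d²=16213864.00)
P3 → Delta (d²=13147690.00)
P4 → Mu (d²=51840625.00)
P5 → Mu (d²=104598026.00)

Mu, Beta, Delta, Mu, Mu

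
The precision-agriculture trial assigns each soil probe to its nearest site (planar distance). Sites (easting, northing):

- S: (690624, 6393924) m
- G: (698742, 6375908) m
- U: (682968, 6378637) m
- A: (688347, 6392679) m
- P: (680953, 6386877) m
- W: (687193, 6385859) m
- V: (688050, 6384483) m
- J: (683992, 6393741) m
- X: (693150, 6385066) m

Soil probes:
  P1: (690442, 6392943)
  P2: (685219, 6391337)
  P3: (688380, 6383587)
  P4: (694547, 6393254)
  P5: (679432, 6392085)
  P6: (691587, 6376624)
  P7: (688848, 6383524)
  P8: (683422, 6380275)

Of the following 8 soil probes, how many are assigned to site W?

P1 → S
P2 → J
P3 → V
P4 → S
P5 → J
P6 → G
P7 → V
P8 → U
0 of the 8 go to W.

0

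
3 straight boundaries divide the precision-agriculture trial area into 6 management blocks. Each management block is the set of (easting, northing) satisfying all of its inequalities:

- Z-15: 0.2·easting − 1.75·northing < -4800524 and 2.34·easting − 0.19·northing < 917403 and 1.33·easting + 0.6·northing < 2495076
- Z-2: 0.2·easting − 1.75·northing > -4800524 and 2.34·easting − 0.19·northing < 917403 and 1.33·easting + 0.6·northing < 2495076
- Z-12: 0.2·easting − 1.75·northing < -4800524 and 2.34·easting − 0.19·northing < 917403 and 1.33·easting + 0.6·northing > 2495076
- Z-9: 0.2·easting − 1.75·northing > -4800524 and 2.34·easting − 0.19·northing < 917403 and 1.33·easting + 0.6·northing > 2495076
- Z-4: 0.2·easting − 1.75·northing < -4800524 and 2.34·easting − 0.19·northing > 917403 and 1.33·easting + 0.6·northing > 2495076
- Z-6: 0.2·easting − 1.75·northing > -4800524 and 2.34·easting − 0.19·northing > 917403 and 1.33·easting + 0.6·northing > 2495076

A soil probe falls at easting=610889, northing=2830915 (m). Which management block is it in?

0.2·610889 − 1.75·2830915 = -4831923.450, which is < -4800524
2.34·610889 − 0.19·2830915 = 891606.410, which is < 917403
1.33·610889 + 0.6·2830915 = 2511031.370, which is > 2495076
This sign pattern matches Z-12.

Z-12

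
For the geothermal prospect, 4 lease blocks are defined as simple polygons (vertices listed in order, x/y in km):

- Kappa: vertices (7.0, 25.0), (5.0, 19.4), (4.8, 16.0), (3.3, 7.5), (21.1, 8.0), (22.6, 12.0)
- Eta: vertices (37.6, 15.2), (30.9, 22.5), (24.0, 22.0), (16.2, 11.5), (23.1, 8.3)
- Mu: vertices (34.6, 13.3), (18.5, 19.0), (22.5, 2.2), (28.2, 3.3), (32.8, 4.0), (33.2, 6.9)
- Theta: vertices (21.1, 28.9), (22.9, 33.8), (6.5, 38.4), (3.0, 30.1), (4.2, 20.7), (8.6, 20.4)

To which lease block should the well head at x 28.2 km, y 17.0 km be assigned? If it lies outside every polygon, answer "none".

Cast a ray rightward from (28.2, 17.0). For each polygon, the edges (by vertex number in listed order) whose endpoints lie on opposite sides of y = 17.0, where each meets that height, and whether that is right or left of the point:
Kappa: 2–3 at x≈4.86 (left), 6–1 at x≈16.60 (left) → 0 crossings.
Eta: 1–2 at x≈35.95 (right), 3–4 at x≈20.29 (left) → 1 crossing.
Mu: 1–2 at x≈24.15 (left), 2–3 at x≈18.98 (left) → 0 crossings.
Theta: no edge straddles that height → 0 crossings.
Only Eta has an odd count, so the point is inside Eta.

Eta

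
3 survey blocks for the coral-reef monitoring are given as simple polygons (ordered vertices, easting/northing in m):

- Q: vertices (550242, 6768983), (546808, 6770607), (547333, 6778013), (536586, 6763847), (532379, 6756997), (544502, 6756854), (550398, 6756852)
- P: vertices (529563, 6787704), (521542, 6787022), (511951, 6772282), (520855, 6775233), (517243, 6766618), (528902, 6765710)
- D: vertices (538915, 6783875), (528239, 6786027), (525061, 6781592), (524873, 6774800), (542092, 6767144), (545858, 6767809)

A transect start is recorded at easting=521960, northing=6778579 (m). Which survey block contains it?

Cast a ray rightward from (521960, 6778579). For each polygon, the edges (by vertex number in listed order) whose endpoints lie on opposite sides of northing = 6778579, where each meets that height, and whether that is right or left of the point:
Q: no edge straddles that height → 0 crossings.
P: 2–3 at easting≈516048.3 (left), 6–1 at easting≈529288.8 (right) → 1 crossing.
D: 3–4 at easting≈524977.6 (right), 6–1 at easting≈541203.7 (right) → 2 crossings.
Only P has an odd count, so the point is inside P.

P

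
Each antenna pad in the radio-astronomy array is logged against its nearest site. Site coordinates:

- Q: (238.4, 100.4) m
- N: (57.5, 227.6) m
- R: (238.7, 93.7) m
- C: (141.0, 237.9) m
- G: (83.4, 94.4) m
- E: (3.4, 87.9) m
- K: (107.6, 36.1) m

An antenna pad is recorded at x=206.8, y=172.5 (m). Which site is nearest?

Squared distances to each site:
Q: 6196.970; N: 25326.500; R: 7227.050; C: 8606.800; G: 21327.170; E: 48528.720; K: 28445.600.
Minimum at Q.

Q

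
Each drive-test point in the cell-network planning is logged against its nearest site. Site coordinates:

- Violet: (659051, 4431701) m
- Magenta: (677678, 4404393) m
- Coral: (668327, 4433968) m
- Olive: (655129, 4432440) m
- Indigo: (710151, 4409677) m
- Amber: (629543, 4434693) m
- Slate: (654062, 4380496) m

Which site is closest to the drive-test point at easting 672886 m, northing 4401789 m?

Magenta

Squared distances to each site:
Violet: 1086134969.000; Magenta: 29744080.000; Coral: 1056272522.000; Olive: 1254794850.000; Indigo: 1450900769.000; Amber: 2961288865.000; Slate: 807734825.000.
Minimum at Magenta.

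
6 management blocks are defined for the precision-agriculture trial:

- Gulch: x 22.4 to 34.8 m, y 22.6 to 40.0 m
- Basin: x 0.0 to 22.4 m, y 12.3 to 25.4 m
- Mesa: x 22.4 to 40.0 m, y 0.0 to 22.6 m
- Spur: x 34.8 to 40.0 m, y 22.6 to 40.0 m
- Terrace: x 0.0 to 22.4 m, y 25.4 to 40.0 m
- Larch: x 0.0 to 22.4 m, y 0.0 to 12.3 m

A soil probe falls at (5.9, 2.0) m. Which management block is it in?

The point has x = 5.9 and y = 2.0.
Only Larch satisfies 0.0 ≤ x ≤ 22.4 and 0.0 ≤ y ≤ 12.3.

Larch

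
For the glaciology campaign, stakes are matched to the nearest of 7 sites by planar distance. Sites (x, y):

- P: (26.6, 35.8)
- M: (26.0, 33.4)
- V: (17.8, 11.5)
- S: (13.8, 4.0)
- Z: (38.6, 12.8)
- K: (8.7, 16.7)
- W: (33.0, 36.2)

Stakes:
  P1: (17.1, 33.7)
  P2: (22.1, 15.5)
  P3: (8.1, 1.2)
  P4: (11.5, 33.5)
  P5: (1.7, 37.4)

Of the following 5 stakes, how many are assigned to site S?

1

P1 → M
P2 → V
P3 → S
P4 → M
P5 → K
1 of the 5 goes to S.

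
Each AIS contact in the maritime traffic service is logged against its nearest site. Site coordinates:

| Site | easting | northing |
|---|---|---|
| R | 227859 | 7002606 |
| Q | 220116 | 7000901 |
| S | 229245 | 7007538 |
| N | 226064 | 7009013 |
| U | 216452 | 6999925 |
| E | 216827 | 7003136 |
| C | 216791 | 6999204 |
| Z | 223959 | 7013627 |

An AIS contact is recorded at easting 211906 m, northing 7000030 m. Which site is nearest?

Squared distances to each site:
R: 261133985.000; Q: 68162741.000; S: 357010985.000; N: 281143253.000; U: 20677141.000; E: 33863477.000; C: 24545501.000; Z: 330153218.000.
Minimum at U.

U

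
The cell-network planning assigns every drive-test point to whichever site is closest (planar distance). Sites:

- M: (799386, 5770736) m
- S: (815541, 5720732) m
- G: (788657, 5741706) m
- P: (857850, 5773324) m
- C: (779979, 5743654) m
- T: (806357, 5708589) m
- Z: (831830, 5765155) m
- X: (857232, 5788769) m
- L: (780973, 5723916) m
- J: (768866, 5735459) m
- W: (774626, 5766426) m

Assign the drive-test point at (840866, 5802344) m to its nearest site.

Squared distances to each site:
M: 2719656064.000; S: 7301874169.000; G: 6402746725.000; P: 1130616656.000; C: 7151742869.000; T: 9980871106.000; Z: 1464671017.000; X: 452126581.000; L: 9738122633.000; J: 9657603225.000; W: 5677840324.000.
Minimum at X.

X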